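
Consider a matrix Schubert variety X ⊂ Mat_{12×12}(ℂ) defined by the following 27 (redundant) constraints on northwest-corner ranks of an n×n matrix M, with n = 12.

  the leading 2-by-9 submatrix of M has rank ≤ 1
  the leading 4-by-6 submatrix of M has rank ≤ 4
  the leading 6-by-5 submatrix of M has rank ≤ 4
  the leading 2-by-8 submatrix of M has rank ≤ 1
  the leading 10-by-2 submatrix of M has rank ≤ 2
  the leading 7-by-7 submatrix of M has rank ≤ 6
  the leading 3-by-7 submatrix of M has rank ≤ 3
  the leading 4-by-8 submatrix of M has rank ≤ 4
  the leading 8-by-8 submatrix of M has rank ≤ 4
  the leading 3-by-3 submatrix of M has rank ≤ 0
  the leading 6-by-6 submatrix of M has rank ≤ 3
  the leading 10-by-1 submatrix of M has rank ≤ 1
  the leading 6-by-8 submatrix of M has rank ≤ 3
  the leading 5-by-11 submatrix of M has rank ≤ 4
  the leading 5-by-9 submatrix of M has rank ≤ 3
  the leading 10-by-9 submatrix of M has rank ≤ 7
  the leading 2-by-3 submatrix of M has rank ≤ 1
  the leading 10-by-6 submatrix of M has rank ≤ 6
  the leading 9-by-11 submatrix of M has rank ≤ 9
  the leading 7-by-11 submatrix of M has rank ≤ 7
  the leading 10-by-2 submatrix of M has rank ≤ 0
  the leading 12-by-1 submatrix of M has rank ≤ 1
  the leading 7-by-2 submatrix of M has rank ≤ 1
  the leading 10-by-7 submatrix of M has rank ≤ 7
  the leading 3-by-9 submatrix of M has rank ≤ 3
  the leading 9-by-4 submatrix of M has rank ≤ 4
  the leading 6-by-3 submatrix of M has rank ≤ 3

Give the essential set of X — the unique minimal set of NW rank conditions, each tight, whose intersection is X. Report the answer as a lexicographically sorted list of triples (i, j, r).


Rank table r_w(12×12) implied by the 27 constraints:

  i=1: 0  0  0  1  1  1  1  1  1  1  1  1
  i=2: 0  0  0  1  1  1  1  1  1  2  2  2
  i=3: 0  0  0  1  2  2  2  2  2  3  3  3
  i=4: 0  0  1  2  3  3  3  3  3  4  4  4
  i=5: 0  0  1  2  3  3  3  3  3  4  4  5
  i=6: 0  0  1  2  3  3  3  3  4  5  5  6
  i=7: 0  0  1  2  3  4  4  4  5  6  6  7
  i=8: 0  0  1  2  3  4  4  4  5  6  7  8
  i=9: 0  0  1  2  3  4  5  5  6  7  8  9
  i=10: 0  0  1  2  3  4  5  6  7  8  9  10
  i=11: 1  1  2  3  4  5  6  7  8  9  10  11
  i=12: 1  2  3  4  5  6  7  8  9  10  11  12

second differences of R give the permutation w = (4, 10, 5, 3, 12, 9, 6, 11, 7, 8, 1, 2).

D(w) has 38 cells with 7 SE-corners; essential set:

[(2, 9, 1), (3, 3, 0), (5, 9, 3), (5, 11, 4), (6, 8, 3), (8, 8, 4), (10, 2, 0)]


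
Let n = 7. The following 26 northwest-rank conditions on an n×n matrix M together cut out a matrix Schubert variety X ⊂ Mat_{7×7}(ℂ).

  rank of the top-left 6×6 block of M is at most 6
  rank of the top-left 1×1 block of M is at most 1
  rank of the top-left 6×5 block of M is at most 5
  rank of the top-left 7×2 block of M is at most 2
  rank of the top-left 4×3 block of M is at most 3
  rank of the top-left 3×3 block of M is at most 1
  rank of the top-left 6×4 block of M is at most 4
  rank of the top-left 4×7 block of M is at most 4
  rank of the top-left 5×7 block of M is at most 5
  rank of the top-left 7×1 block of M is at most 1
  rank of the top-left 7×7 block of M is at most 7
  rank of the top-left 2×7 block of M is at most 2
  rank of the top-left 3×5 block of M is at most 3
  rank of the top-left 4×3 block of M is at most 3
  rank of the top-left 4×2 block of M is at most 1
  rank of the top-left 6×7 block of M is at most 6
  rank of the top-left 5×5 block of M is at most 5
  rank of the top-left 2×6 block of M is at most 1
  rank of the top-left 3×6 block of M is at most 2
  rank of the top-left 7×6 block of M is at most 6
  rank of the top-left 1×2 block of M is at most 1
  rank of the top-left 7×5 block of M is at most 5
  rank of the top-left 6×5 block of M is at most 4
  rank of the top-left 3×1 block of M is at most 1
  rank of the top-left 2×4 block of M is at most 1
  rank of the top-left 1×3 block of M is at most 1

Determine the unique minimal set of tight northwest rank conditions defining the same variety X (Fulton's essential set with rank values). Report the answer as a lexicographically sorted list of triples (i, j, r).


The tightest implied rank at each (i,j), from the 26 conditions:

  1 1 1 1 1 1 1
  1 1 1 1 1 1 2
  1 1 1 2 2 2 3
  1 1 2 3 3 3 4
  1 2 3 4 4 4 5
  1 2 3 4 4 5 6
  1 2 3 4 5 6 7

the unique w with this rank table is (1, 7, 4, 3, 2, 6, 5).

4 SE-corners of the 9-cell Rothe diagram give Ess(w):

[(2, 6, 1), (3, 3, 1), (4, 2, 1), (6, 5, 4)]


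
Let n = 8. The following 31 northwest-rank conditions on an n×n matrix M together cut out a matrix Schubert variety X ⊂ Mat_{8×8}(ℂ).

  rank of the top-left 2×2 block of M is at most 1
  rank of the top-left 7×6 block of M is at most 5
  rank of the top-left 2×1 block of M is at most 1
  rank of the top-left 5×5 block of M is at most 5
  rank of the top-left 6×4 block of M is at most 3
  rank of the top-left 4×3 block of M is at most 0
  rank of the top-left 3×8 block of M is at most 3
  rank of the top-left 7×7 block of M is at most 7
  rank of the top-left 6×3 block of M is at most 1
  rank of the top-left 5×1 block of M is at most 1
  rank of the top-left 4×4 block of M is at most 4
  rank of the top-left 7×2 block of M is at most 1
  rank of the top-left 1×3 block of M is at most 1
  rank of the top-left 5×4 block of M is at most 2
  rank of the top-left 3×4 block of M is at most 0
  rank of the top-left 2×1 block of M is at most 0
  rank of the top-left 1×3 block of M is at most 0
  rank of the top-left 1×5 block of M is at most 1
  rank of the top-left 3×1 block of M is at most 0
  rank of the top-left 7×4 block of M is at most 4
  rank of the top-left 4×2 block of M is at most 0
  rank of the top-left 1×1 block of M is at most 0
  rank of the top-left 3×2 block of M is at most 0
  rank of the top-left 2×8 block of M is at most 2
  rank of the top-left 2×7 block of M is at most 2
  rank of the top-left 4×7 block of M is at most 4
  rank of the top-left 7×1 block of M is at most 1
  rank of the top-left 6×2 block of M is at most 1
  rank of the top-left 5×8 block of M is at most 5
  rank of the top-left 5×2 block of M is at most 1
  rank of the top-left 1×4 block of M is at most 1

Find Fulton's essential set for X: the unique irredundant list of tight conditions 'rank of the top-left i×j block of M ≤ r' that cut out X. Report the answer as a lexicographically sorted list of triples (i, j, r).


Computing R[i][j] = min implied NW-rank bound (n=8, 31 conditions):

  i=1: 0 | 0 | 0 | 0 | 1 | 1 | 1 | 1
  i=2: 0 | 0 | 0 | 0 | 1 | 2 | 2 | 2
  i=3: 0 | 0 | 0 | 0 | 1 | 2 | 3 | 3
  i=4: 0 | 0 | 0 | 1 | 2 | 3 | 4 | 4
  i=5: 1 | 1 | 1 | 2 | 3 | 4 | 5 | 5
  i=6: 1 | 1 | 1 | 2 | 3 | 4 | 5 | 6
  i=7: 1 | 1 | 2 | 3 | 4 | 5 | 6 | 7
  i=8: 1 | 2 | 3 | 4 | 5 | 6 | 7 | 8

so w = (5, 6, 7, 4, 1, 8, 3, 2).

D(w) has 18 cells with 4 SE-corners; essential set:

[(3, 4, 0), (4, 3, 0), (6, 3, 1), (7, 2, 1)]


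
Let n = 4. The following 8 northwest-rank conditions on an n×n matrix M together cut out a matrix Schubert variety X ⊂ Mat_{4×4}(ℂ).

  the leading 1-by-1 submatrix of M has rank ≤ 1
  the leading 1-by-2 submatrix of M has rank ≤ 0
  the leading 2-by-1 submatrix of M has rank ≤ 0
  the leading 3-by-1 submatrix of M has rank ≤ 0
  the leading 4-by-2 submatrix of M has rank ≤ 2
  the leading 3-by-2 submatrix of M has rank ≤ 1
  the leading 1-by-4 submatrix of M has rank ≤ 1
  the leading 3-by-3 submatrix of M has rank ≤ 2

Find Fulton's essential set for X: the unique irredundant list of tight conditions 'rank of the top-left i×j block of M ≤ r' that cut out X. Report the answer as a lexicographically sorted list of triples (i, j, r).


Propagating the 8 rank bounds to every northwest block:

  i=1: 0 | 0 | 1 | 1
  i=2: 0 | 1 | 2 | 2
  i=3: 0 | 1 | 2 | 3
  i=4: 1 | 2 | 3 | 4

giving w = (3, 2, 4, 1) via Δ²R.

Fulton essential set (2 of the 4 Rothe cells):

[(1, 2, 0), (3, 1, 0)]


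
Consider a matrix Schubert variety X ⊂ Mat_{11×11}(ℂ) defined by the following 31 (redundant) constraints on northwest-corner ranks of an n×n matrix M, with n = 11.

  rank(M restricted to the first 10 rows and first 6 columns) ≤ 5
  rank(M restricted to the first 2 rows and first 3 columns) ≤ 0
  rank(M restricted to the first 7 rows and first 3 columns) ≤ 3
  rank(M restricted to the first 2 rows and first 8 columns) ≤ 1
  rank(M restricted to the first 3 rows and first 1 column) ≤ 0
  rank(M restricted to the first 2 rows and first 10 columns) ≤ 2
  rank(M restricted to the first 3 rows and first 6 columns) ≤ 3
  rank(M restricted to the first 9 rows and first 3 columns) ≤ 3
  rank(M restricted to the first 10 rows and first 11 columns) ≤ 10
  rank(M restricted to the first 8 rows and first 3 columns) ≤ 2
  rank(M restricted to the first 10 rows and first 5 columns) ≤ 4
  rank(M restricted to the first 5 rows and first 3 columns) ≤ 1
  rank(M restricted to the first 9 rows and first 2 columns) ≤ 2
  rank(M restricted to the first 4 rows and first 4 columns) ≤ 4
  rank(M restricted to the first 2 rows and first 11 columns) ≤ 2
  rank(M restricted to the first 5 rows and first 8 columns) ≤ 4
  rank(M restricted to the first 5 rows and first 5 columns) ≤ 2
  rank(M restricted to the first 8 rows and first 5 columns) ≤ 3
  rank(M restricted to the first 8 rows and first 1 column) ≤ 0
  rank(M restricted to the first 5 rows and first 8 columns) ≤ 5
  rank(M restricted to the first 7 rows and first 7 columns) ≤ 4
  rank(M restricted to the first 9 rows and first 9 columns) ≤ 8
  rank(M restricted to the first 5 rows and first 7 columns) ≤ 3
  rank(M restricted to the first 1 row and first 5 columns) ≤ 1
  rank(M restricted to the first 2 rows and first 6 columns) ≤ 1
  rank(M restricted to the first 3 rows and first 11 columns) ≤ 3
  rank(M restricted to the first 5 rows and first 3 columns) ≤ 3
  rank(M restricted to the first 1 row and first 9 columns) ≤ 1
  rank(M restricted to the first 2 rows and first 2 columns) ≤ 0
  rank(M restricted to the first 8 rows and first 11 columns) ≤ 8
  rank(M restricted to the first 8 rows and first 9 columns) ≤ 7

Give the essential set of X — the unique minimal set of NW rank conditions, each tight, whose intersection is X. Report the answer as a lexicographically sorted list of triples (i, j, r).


Reconstructing r_w from the 31 given conditions:

  i=1: 0 | 0 | 0 | 1 | 1 | 1 | 1 | 1 | 1 | 1 | 1
  i=2: 0 | 0 | 0 | 1 | 1 | 1 | 1 | 1 | 2 | 2 | 2
  i=3: 0 | 1 | 1 | 2 | 2 | 2 | 2 | 2 | 3 | 3 | 3
  i=4: 0 | 1 | 1 | 2 | 2 | 3 | 3 | 3 | 4 | 4 | 4
  i=5: 0 | 1 | 1 | 2 | 2 | 3 | 3 | 4 | 5 | 5 | 5
  i=6: 0 | 1 | 2 | 3 | 3 | 4 | 4 | 5 | 6 | 6 | 6
  i=7: 0 | 1 | 2 | 3 | 3 | 4 | 4 | 5 | 6 | 7 | 7
  i=8: 0 | 1 | 2 | 3 | 3 | 4 | 5 | 6 | 7 | 8 | 8
  i=9: 1 | 2 | 3 | 4 | 4 | 5 | 6 | 7 | 8 | 9 | 9
  i=10: 1 | 2 | 3 | 4 | 4 | 5 | 6 | 7 | 8 | 9 | 10
  i=11: 1 | 2 | 3 | 4 | 5 | 6 | 7 | 8 | 9 | 10 | 11

so w = (4, 9, 2, 6, 8, 3, 10, 7, 1, 11, 5).

|D(w)|=25, |Ess(w)|=9:

[(2, 3, 0), (2, 8, 1), (5, 3, 1), (5, 5, 2), (5, 7, 3), (7, 7, 4), (8, 1, 0), (8, 5, 3), (10, 5, 4)]


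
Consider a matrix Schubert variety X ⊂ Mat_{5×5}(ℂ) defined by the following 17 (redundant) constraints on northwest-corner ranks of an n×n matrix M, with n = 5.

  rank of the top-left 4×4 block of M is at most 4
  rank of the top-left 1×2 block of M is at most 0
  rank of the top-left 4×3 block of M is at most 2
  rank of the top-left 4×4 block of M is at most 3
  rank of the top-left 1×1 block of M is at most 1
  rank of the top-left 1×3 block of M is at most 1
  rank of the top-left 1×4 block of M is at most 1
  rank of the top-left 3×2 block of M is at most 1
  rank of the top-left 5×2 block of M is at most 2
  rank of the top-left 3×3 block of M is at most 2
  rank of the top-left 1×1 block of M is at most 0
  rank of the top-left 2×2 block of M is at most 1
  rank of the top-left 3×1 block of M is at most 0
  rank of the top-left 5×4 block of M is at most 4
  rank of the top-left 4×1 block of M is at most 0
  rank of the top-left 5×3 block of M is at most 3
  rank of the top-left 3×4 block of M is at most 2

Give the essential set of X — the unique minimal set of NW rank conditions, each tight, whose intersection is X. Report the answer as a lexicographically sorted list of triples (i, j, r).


Rank table r_w(5×5) implied by the 17 constraints:

  R[1]: 0 0 1 1 1
  R[2]: 0 1 2 2 2
  R[3]: 0 1 2 2 3
  R[4]: 0 1 2 3 4
  R[5]: 1 2 3 4 5

so w = (3, 2, 5, 4, 1).

D(w) has 6 cells with 3 SE-corners; essential set:

[(1, 2, 0), (3, 4, 2), (4, 1, 0)]


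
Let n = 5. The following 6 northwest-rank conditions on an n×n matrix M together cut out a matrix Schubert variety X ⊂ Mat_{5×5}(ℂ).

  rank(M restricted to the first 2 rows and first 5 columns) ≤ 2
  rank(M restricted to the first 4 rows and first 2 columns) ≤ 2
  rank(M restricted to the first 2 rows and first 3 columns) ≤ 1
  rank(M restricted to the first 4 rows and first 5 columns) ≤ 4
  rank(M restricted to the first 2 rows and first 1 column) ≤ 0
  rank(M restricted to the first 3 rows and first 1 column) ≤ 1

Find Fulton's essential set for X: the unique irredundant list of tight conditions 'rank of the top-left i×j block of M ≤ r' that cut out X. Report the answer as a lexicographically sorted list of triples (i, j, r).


Reconstructing r_w from the 6 given conditions:

  0  1  1  1  1
  0  1  1  2  2
  1  2  2  3  3
  1  2  3  4  4
  1  2  3  4  5

second differences of R give the permutation w = (2, 4, 1, 3, 5).

D(w) has 3 cells with 2 SE-corners; essential set:

[(2, 1, 0), (2, 3, 1)]


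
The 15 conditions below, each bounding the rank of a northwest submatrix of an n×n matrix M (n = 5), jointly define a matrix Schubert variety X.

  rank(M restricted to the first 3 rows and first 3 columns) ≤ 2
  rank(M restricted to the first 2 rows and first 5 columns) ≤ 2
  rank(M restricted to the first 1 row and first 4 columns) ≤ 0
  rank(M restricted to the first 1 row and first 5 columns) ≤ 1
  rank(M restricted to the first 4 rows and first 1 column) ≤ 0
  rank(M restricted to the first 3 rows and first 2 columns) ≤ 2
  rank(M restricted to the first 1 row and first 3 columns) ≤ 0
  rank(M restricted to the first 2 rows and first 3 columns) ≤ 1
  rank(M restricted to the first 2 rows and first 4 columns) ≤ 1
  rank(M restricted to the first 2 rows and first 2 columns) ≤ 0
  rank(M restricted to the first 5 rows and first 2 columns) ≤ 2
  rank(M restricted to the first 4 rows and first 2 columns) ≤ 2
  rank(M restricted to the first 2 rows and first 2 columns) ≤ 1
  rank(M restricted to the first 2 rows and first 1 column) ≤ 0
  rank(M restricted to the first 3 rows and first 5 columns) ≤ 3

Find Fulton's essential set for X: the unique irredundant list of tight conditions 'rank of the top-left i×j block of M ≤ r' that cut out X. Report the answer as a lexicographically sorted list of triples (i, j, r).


Rank table r_w(5×5) implied by the 15 constraints:

  R[1]: 0  0  0  0  1
  R[2]: 0  0  1  1  2
  R[3]: 0  1  2  2  3
  R[4]: 0  1  2  3  4
  R[5]: 1  2  3  4  5

so w = (5, 3, 2, 4, 1).

D(w) has 8 cells with 3 SE-corners; essential set:

[(1, 4, 0), (2, 2, 0), (4, 1, 0)]


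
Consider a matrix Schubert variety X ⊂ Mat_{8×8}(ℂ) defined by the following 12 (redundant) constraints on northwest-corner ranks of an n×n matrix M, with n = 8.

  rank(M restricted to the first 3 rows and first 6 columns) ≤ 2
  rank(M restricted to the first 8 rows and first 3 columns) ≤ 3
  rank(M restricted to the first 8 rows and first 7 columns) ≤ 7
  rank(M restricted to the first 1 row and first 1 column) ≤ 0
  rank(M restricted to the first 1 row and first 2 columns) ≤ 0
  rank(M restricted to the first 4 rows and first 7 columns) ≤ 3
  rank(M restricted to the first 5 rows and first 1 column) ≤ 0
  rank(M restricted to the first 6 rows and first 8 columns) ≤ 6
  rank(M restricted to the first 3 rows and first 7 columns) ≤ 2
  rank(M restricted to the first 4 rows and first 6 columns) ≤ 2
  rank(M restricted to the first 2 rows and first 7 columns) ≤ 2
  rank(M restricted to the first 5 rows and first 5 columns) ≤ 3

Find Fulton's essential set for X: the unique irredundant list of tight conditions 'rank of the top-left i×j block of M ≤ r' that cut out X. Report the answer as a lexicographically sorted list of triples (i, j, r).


The tightest implied rank at each (i,j), from the 12 conditions:

  0, 0, 1, 1, 1, 1, 1, 1
  0, 1, 2, 2, 2, 2, 2, 2
  0, 1, 2, 2, 2, 2, 2, 3
  0, 1, 2, 2, 2, 2, 3, 4
  0, 1, 2, 3, 3, 3, 4, 5
  1, 2, 3, 4, 4, 4, 5, 6
  1, 2, 3, 4, 5, 5, 6, 7
  1, 2, 3, 4, 5, 6, 7, 8

the unique w with this rank table is (3, 2, 8, 7, 4, 1, 5, 6).

ℓ(w)=13; the 4 essential cells (i,j,r):

[(1, 2, 0), (3, 7, 2), (4, 6, 2), (5, 1, 0)]


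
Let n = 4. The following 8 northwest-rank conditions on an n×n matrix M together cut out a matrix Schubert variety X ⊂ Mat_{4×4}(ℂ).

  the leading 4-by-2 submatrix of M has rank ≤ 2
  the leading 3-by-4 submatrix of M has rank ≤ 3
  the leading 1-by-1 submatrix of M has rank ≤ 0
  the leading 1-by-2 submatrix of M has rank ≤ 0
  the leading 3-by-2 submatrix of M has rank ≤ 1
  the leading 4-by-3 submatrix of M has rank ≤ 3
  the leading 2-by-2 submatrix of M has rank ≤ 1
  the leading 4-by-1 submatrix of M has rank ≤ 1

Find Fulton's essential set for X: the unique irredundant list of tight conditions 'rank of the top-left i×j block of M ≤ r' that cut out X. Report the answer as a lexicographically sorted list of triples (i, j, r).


Computing R[i][j] = min implied NW-rank bound (n=4, 8 conditions):

  R[1]: 0  0  1  1
  R[2]: 1  1  2  2
  R[3]: 1  1  2  3
  R[4]: 1  2  3  4

the unique w with this rank table is (3, 1, 4, 2).

Rothe diagram D(w) (3 cells), 2 SE-corners (essential conditions):

[(1, 2, 0), (3, 2, 1)]


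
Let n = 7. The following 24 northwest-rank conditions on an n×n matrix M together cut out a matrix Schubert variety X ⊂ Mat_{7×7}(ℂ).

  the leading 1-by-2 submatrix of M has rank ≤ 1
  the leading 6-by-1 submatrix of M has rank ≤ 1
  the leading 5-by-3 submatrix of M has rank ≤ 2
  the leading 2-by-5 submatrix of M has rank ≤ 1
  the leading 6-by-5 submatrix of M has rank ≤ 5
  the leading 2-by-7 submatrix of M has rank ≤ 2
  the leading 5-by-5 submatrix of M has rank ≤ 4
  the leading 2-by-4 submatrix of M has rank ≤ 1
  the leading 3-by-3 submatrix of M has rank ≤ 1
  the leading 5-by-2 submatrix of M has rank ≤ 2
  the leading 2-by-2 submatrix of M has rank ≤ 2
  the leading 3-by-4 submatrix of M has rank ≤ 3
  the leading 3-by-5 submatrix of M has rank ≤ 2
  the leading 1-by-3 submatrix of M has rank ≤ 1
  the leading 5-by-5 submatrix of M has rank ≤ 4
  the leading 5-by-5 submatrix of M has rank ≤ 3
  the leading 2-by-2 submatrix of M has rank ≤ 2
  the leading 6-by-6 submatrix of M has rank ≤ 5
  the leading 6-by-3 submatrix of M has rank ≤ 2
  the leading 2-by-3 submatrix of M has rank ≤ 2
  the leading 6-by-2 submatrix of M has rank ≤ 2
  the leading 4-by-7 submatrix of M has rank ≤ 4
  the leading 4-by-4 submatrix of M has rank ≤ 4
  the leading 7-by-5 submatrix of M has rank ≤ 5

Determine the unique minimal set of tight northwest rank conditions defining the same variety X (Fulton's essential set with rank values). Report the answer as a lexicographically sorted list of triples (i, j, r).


Reconstructing r_w from the 24 given conditions:

  1 1 1 1 1 1 1
  1 1 1 1 1 2 2
  1 1 1 2 2 3 3
  1 2 2 3 3 4 4
  1 2 2 3 3 4 5
  1 2 2 3 4 5 6
  1 2 3 4 5 6 7

so w = (1, 6, 4, 2, 7, 5, 3).

Fulton essential set (4 of the 9 Rothe cells):

[(2, 5, 1), (3, 3, 1), (5, 5, 3), (6, 3, 2)]


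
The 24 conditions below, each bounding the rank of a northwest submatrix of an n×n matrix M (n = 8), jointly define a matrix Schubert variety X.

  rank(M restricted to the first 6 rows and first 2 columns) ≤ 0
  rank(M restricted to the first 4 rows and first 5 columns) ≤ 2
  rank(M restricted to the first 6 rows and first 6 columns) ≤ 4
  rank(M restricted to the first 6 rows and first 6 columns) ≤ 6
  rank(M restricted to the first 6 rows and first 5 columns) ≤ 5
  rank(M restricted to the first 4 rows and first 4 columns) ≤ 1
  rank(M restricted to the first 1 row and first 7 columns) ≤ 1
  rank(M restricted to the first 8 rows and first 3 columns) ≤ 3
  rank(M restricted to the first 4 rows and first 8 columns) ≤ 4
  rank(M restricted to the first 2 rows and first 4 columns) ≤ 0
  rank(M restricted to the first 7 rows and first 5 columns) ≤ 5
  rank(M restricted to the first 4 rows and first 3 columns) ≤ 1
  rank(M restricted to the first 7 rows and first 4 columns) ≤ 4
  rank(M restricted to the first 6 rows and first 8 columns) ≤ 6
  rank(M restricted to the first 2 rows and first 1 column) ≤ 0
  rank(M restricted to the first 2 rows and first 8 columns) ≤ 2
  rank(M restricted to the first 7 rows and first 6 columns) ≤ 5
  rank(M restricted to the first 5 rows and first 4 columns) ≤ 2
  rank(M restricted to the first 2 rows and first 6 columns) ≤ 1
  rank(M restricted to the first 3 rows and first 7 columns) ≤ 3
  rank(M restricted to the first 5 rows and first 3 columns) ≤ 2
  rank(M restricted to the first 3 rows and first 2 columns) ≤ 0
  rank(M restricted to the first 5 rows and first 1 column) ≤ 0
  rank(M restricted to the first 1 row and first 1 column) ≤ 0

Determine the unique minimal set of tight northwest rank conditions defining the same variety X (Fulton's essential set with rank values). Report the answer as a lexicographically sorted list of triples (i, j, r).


Computing R[i][j] = min implied NW-rank bound (n=8, 24 conditions):

  0 | 0 | 0 | 0 | 1 | 1 | 1 | 1
  0 | 0 | 0 | 0 | 1 | 1 | 2 | 2
  0 | 0 | 1 | 1 | 2 | 2 | 3 | 3
  0 | 0 | 1 | 1 | 2 | 3 | 4 | 4
  0 | 0 | 1 | 2 | 3 | 4 | 5 | 5
  0 | 0 | 1 | 2 | 3 | 4 | 5 | 6
  1 | 1 | 2 | 3 | 4 | 5 | 6 | 7
  1 | 2 | 3 | 4 | 5 | 6 | 7 | 8

reading off 1-entries of Δ²R: w = (5, 7, 3, 6, 4, 8, 1, 2).

ℓ(w)=18; the 4 essential cells (i,j,r):

[(2, 4, 0), (2, 6, 1), (4, 4, 1), (6, 2, 0)]


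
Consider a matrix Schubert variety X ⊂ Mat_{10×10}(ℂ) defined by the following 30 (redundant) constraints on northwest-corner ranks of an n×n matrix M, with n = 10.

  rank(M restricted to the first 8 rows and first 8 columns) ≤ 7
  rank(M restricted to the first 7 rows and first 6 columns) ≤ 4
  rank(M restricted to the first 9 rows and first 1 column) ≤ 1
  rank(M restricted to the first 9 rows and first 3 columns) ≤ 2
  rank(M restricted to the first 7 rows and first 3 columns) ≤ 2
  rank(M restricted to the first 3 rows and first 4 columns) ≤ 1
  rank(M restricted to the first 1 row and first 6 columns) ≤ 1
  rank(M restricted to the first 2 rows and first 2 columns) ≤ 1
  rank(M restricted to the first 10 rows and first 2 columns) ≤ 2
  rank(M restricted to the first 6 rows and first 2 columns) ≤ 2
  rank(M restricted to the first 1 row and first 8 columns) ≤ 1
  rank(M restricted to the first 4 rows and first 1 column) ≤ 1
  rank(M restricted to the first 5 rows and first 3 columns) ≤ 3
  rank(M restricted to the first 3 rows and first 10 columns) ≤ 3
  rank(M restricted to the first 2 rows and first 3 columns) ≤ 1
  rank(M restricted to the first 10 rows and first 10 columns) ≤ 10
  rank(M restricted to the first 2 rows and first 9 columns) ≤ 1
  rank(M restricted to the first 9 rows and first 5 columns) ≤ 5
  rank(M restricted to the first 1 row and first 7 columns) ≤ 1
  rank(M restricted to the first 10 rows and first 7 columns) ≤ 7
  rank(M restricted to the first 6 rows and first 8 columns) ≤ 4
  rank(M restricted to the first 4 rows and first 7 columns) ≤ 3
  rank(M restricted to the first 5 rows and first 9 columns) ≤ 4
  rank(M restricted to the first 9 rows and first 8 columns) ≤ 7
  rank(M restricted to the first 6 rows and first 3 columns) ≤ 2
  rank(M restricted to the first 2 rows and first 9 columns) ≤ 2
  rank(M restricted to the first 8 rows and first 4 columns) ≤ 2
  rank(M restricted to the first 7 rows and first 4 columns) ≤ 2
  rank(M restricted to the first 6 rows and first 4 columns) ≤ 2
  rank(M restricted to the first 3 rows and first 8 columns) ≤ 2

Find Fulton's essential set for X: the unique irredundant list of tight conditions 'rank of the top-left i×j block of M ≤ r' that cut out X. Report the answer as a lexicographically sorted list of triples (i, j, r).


Computing R[i][j] = min implied NW-rank bound (n=10, 30 conditions):

  i=1: 1  1  1  1  1  1  1  1  1  1
  i=2: 1  1  1  1  1  1  1  1  1  2
  i=3: 1  1  1  1  2  2  2  2  2  3
  i=4: 1  2  2  2  3  3  3  3  3  4
  i=5: 1  2  2  2  3  4  4  4  4  5
  i=6: 1  2  2  2  3  4  4  4  5  6
  i=7: 1  2  2  2  3  4  5  5  6  7
  i=8: 1  2  2  2  3  4  5  6  7  8
  i=9: 1  2  2  3  4  5  6  7  8  9
  i=10: 1  2  3  4  5  6  7  8  9  10

the unique w with this rank table is (1, 10, 5, 2, 6, 9, 7, 8, 4, 3).

Fulton essential set (5 of the 22 Rothe cells):

[(2, 9, 1), (3, 4, 1), (6, 8, 4), (8, 4, 2), (9, 3, 2)]


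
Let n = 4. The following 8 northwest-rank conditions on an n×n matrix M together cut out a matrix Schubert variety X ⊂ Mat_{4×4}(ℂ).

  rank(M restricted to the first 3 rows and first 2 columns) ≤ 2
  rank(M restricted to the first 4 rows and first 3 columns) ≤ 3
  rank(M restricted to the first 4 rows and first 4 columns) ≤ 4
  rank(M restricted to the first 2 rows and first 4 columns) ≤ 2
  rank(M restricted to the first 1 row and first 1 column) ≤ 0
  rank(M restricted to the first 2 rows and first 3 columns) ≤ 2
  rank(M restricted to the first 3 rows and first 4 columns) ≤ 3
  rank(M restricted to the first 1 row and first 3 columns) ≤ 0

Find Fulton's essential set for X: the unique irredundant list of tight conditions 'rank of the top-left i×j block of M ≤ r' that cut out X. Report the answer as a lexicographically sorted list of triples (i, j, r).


Propagating the 8 rank bounds to every northwest block:

  R[1]: 0 0 0 1
  R[2]: 1 1 1 2
  R[3]: 1 2 2 3
  R[4]: 1 2 3 4

giving w = (4, 1, 2, 3) via Δ²R.

|D(w)|=3, |Ess(w)|=1:

[(1, 3, 0)]


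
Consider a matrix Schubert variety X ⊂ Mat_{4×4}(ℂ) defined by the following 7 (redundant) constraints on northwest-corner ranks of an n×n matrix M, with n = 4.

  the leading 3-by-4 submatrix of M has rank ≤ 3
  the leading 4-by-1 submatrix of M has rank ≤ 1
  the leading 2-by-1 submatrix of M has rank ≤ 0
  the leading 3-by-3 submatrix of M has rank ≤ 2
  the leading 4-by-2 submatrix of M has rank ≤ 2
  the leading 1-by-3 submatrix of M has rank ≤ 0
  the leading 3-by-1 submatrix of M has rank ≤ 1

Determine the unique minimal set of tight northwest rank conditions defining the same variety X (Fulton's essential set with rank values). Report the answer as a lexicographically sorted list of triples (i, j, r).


Recovering R(i,j) via the rank-extension bound from the 7 conditions:

  i=1: 0 | 0 | 0 | 1
  i=2: 0 | 1 | 1 | 2
  i=3: 1 | 2 | 2 | 3
  i=4: 1 | 2 | 3 | 4

reading off 1-entries of Δ²R: w = (4, 2, 1, 3).

D(w) has 4 cells with 2 SE-corners; essential set:

[(1, 3, 0), (2, 1, 0)]


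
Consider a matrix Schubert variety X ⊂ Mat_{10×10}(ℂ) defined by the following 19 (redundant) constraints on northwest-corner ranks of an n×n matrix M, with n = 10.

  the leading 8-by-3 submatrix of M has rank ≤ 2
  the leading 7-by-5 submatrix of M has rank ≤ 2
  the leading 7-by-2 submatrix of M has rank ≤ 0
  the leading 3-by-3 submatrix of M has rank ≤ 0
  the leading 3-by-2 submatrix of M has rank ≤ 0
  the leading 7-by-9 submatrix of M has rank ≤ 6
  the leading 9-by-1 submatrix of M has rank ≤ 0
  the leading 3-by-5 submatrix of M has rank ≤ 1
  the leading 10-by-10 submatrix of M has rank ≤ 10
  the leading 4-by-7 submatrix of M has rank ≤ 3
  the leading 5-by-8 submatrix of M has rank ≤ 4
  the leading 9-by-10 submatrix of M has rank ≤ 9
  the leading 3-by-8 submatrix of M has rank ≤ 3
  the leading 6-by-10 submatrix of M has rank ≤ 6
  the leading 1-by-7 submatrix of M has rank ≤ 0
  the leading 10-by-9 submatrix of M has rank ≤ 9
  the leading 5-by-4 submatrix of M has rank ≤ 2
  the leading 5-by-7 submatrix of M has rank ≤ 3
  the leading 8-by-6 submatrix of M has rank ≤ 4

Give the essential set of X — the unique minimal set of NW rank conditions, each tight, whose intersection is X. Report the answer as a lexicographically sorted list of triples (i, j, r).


Propagating the 19 rank bounds to every northwest block:

  R[1]: 0 0 0 0 0 0 0 1 1 1
  R[2]: 0 0 0 1 1 1 1 2 2 2
  R[3]: 0 0 0 1 1 2 2 3 3 3
  R[4]: 0 0 1 2 2 3 3 4 4 4
  R[5]: 0 0 1 2 2 3 3 4 5 5
  R[6]: 0 0 1 2 2 3 4 5 6 6
  R[7]: 0 0 1 2 2 3 4 5 6 7
  R[8]: 0 1 2 3 3 4 5 6 7 8
  R[9]: 0 1 2 3 4 5 6 7 8 9
  R[10]: 1 2 3 4 5 6 7 8 9 10

reading off 1-entries of Δ²R: w = (8, 4, 6, 3, 9, 7, 10, 2, 5, 1).

|D(w)|=28, |Ess(w)|=7:

[(1, 7, 0), (3, 3, 0), (3, 5, 1), (5, 7, 3), (7, 2, 0), (7, 5, 2), (9, 1, 0)]


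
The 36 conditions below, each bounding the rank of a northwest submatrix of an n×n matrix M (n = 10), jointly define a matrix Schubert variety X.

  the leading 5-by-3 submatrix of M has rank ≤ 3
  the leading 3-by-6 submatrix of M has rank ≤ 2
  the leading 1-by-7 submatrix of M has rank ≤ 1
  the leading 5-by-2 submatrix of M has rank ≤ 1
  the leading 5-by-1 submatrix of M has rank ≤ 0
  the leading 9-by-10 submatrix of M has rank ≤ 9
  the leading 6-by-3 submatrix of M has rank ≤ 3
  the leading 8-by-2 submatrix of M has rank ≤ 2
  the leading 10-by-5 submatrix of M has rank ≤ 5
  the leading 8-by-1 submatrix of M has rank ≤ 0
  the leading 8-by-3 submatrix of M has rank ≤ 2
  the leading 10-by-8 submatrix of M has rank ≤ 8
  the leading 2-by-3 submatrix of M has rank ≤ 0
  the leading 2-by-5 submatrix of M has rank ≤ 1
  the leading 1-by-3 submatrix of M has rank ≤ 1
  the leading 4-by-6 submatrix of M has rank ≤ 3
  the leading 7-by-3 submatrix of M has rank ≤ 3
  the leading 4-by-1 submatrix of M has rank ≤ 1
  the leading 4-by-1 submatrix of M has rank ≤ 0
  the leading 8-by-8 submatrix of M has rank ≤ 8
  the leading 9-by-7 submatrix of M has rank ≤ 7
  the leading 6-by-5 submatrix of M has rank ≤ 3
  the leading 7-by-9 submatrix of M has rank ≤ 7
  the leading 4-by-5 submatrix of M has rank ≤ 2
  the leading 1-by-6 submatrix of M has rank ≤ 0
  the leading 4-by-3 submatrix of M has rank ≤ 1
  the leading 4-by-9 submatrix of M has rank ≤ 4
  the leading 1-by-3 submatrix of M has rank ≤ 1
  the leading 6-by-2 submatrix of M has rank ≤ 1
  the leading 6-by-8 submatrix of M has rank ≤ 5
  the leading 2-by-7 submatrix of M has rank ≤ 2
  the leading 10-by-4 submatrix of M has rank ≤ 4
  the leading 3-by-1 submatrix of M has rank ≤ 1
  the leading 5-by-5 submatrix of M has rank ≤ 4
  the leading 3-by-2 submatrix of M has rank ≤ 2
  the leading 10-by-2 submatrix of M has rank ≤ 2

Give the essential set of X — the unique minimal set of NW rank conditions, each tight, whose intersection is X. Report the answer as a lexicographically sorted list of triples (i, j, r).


The tightest implied rank at each (i,j), from the 36 conditions:

  0 0 0 0 0 0 1 1 1 1
  0 0 0 1 1 1 2 2 2 2
  0 1 1 2 2 2 3 3 3 3
  0 1 1 2 2 3 4 4 4 4
  0 1 2 3 3 4 5 5 5 5
  0 1 2 3 3 4 5 5 6 6
  0 1 2 3 4 5 6 6 7 7
  0 1 2 3 4 5 6 7 8 8
  1 2 3 4 5 6 7 8 9 9
  1 2 3 4 5 6 7 8 9 10

hence w(1..10) = (7, 4, 2, 6, 3, 9, 5, 8, 1, 10).

Rothe diagram D(w) (19 cells), 7 SE-corners (essential conditions):

[(1, 6, 0), (2, 3, 0), (4, 3, 1), (4, 5, 2), (6, 5, 3), (6, 8, 5), (8, 1, 0)]


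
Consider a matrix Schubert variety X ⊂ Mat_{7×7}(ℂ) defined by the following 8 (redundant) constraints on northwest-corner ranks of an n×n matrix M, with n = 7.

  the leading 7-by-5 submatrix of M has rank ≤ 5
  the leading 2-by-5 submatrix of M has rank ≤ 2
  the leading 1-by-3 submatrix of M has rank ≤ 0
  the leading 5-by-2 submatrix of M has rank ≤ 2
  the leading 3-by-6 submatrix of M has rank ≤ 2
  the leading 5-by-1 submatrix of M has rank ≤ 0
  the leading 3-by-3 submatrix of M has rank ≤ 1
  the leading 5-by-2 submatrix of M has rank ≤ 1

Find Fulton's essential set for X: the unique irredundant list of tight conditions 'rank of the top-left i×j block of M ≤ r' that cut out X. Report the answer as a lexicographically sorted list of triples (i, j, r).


Reconstructing r_w from the 8 given conditions:

  R[1]: 0 | 0 | 0 | 1 | 1 | 1 | 1
  R[2]: 0 | 1 | 1 | 2 | 2 | 2 | 2
  R[3]: 0 | 1 | 1 | 2 | 2 | 2 | 3
  R[4]: 0 | 1 | 2 | 3 | 3 | 3 | 4
  R[5]: 0 | 1 | 2 | 3 | 4 | 4 | 5
  R[6]: 1 | 2 | 3 | 4 | 5 | 5 | 6
  R[7]: 1 | 2 | 3 | 4 | 5 | 6 | 7

reading off 1-entries of Δ²R: w = (4, 2, 7, 3, 5, 1, 6).

ℓ(w)=10; the 4 essential cells (i,j,r):

[(1, 3, 0), (3, 3, 1), (3, 6, 2), (5, 1, 0)]


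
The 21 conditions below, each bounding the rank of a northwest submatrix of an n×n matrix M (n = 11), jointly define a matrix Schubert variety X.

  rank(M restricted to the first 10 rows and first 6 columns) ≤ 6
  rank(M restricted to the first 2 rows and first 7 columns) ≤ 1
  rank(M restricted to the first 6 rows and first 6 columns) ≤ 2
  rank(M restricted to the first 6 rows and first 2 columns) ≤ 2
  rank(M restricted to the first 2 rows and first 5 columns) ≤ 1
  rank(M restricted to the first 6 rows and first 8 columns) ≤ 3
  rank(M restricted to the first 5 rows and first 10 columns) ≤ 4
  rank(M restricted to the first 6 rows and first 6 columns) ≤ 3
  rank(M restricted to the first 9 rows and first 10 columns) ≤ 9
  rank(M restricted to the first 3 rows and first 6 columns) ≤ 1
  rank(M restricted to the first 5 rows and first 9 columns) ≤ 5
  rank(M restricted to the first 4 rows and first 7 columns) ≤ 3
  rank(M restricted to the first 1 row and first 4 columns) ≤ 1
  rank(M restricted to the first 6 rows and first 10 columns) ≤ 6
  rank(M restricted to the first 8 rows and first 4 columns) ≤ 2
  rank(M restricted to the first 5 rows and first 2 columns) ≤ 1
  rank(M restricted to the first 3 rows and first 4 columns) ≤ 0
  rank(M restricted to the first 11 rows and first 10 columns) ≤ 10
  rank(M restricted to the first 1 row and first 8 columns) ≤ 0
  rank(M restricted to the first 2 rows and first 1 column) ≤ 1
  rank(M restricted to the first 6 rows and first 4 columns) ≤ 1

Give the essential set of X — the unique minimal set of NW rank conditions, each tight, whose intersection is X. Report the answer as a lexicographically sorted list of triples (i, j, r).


Computing R[i][j] = min implied NW-rank bound (n=11, 21 conditions):

  R[1]: 0, 0, 0, 0, 0, 0, 0, 0, 1, 1, 1
  R[2]: 0, 0, 0, 0, 1, 1, 1, 1, 2, 2, 2
  R[3]: 0, 0, 0, 0, 1, 1, 2, 2, 3, 3, 3
  R[4]: 1, 1, 1, 1, 2, 2, 3, 3, 4, 4, 4
  R[5]: 1, 1, 1, 1, 2, 2, 3, 3, 4, 4, 5
  R[6]: 1, 1, 1, 1, 2, 2, 3, 3, 4, 5, 6
  R[7]: 1, 2, 2, 2, 3, 3, 4, 4, 5, 6, 7
  R[8]: 1, 2, 2, 2, 3, 4, 5, 5, 6, 7, 8
  R[9]: 1, 2, 3, 3, 4, 5, 6, 6, 7, 8, 9
  R[10]: 1, 2, 3, 4, 5, 6, 7, 7, 8, 9, 10
  R[11]: 1, 2, 3, 4, 5, 6, 7, 8, 9, 10, 11

second differences of R give the permutation w = (9, 5, 7, 1, 11, 10, 2, 6, 3, 4, 8).

Fulton essential set (8 of the 30 Rothe cells):

[(1, 8, 0), (3, 4, 0), (3, 6, 1), (5, 10, 4), (6, 4, 1), (6, 6, 2), (6, 8, 3), (8, 4, 2)]


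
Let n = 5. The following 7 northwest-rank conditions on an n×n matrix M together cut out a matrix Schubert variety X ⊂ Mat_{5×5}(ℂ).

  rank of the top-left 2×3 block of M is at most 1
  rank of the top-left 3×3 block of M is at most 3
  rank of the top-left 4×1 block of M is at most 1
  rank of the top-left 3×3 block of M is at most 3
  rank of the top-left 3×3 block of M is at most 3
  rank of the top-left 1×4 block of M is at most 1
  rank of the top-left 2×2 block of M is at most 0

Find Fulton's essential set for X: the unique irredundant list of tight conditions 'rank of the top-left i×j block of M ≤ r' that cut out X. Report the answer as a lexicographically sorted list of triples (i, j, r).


Reconstructing r_w from the 7 given conditions:

  i=1: 0, 0, 1, 1, 1
  i=2: 0, 0, 1, 2, 2
  i=3: 1, 1, 2, 3, 3
  i=4: 1, 2, 3, 4, 4
  i=5: 1, 2, 3, 4, 5

hence w(1..5) = (3, 4, 1, 2, 5).

|D(w)|=4, |Ess(w)|=1:

[(2, 2, 0)]


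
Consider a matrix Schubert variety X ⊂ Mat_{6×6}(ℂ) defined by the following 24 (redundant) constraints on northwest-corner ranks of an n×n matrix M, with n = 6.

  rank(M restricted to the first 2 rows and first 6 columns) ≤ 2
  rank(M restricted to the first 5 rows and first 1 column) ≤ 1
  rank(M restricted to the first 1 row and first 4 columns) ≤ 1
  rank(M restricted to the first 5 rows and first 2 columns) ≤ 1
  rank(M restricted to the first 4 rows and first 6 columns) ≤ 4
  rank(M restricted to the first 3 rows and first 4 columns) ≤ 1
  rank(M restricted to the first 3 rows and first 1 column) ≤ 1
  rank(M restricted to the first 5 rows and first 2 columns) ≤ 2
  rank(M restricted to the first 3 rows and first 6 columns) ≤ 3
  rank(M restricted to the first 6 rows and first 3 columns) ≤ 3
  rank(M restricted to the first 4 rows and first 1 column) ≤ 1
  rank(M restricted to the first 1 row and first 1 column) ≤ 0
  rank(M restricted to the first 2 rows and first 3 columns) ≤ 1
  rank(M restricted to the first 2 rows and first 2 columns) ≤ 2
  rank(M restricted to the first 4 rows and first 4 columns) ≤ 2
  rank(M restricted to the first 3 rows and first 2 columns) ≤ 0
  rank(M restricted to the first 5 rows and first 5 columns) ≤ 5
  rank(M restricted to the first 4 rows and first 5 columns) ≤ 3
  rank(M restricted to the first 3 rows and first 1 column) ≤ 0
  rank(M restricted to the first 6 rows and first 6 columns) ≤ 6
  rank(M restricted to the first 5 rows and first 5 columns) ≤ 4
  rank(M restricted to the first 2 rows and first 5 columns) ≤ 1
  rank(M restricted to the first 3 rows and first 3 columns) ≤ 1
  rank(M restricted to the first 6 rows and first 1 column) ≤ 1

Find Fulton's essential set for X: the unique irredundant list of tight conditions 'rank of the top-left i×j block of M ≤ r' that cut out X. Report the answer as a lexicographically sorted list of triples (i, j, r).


The tightest implied rank at each (i,j), from the 24 conditions:

  row 1: 0  0  1  1  1  1
  row 2: 0  0  1  1  1  2
  row 3: 0  0  1  1  2  3
  row 4: 1  1  2  2  3  4
  row 5: 1  1  2  3  4  5
  row 6: 1  2  3  4  5  6

second differences of R give the permutation w = (3, 6, 5, 1, 4, 2).

Fulton essential set (4 of the 10 Rothe cells):

[(2, 5, 1), (3, 2, 0), (3, 4, 1), (5, 2, 1)]


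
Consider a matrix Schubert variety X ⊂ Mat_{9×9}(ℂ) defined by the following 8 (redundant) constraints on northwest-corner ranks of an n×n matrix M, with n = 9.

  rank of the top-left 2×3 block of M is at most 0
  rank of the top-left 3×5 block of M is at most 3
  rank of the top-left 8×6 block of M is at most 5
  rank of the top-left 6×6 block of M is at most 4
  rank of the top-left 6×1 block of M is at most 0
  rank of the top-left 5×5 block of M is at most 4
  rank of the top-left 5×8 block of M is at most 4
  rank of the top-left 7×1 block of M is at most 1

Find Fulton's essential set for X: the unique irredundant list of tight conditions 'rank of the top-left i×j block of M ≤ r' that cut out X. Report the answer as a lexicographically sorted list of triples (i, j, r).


Computing R[i][j] = min implied NW-rank bound (n=9, 8 conditions):

  R[1]: 0 0 0 1 1 1 1 1 1
  R[2]: 0 0 0 1 2 2 2 2 2
  R[3]: 0 1 1 2 3 3 3 3 3
  R[4]: 0 1 2 3 4 4 4 4 4
  R[5]: 0 1 2 3 4 4 4 4 5
  R[6]: 0 1 2 3 4 4 5 5 6
  R[7]: 1 2 3 4 5 5 6 6 7
  R[8]: 1 2 3 4 5 5 6 7 8
  R[9]: 1 2 3 4 5 6 7 8 9

second differences of R give the permutation w = (4, 5, 2, 3, 9, 7, 1, 8, 6).

ℓ(w)=15; the 5 essential cells (i,j,r):

[(2, 3, 0), (5, 8, 4), (6, 1, 0), (6, 6, 4), (8, 6, 5)]


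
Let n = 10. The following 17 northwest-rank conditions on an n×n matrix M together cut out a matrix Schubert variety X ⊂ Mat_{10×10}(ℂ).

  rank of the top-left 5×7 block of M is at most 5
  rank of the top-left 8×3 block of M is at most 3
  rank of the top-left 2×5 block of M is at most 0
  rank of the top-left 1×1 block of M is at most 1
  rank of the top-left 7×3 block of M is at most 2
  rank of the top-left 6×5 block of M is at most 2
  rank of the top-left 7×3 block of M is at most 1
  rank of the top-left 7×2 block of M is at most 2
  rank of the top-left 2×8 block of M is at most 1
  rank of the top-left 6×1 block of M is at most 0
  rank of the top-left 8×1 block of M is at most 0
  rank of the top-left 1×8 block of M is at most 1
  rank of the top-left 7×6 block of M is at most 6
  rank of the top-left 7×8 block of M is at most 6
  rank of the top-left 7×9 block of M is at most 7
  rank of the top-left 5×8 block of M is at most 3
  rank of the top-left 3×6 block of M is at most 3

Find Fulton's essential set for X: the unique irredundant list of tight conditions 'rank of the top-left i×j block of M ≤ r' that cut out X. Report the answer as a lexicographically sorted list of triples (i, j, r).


Rank table r_w(10×10) implied by the 17 constraints:

  i=1: 0 0 0 0 0 1 1 1 1 1
  i=2: 0 0 0 0 0 1 1 1 2 2
  i=3: 0 1 1 1 1 2 2 2 3 3
  i=4: 0 1 1 2 2 3 3 3 4 4
  i=5: 0 1 1 2 2 3 3 3 4 5
  i=6: 0 1 1 2 2 3 4 4 5 6
  i=7: 0 1 1 2 3 4 5 5 6 7
  i=8: 0 1 2 3 4 5 6 6 7 8
  i=9: 1 2 3 4 5 6 7 7 8 9
  i=10: 1 2 3 4 5 6 7 8 9 10

reading off 1-entries of Δ²R: w = (6, 9, 2, 4, 10, 7, 5, 3, 1, 8).

|D(w)|=26, |Ess(w)|=6:

[(2, 5, 0), (2, 8, 1), (5, 8, 3), (6, 5, 2), (7, 3, 1), (8, 1, 0)]
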